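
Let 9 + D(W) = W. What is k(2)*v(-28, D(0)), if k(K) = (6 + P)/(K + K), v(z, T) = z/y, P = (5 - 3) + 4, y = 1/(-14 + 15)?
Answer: -84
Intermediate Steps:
D(W) = -9 + W
y = 1 (y = 1/1 = 1)
P = 6 (P = 2 + 4 = 6)
v(z, T) = z (v(z, T) = z/1 = z*1 = z)
k(K) = 6/K (k(K) = (6 + 6)/(K + K) = 12/((2*K)) = 12*(1/(2*K)) = 6/K)
k(2)*v(-28, D(0)) = (6/2)*(-28) = (6*(½))*(-28) = 3*(-28) = -84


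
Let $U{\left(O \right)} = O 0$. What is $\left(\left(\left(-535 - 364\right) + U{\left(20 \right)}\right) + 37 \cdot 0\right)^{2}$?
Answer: $808201$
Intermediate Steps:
$U{\left(O \right)} = 0$
$\left(\left(\left(-535 - 364\right) + U{\left(20 \right)}\right) + 37 \cdot 0\right)^{2} = \left(\left(\left(-535 - 364\right) + 0\right) + 37 \cdot 0\right)^{2} = \left(\left(-899 + 0\right) + 0\right)^{2} = \left(-899 + 0\right)^{2} = \left(-899\right)^{2} = 808201$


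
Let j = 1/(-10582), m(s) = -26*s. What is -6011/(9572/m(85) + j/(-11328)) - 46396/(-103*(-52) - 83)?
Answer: 320909259203726188/232706283397171 ≈ 1379.0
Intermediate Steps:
j = -1/10582 ≈ -9.4500e-5
-6011/(9572/m(85) + j/(-11328)) - 46396/(-103*(-52) - 83) = -6011/(9572/((-26*85)) - 1/10582/(-11328)) - 46396/(-103*(-52) - 83) = -6011/(9572/(-2210) - 1/10582*(-1/11328)) - 46396/(5356 - 83) = -6011/(9572*(-1/2210) + 1/119872896) - 46396/5273 = -6011/(-4786/1105 + 1/119872896) - 46396*1/5273 = -6011/(-44131667627/10189196160) - 46396/5273 = -6011*(-10189196160/44131667627) - 46396/5273 = 61247258117760/44131667627 - 46396/5273 = 320909259203726188/232706283397171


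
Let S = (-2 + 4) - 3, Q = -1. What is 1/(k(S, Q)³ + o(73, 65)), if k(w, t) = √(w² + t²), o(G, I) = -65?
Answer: -65/4217 - 2*√2/4217 ≈ -0.016085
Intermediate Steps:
S = -1 (S = 2 - 3 = -1)
k(w, t) = √(t² + w²)
1/(k(S, Q)³ + o(73, 65)) = 1/((√((-1)² + (-1)²))³ - 65) = 1/((√(1 + 1))³ - 65) = 1/((√2)³ - 65) = 1/(2*√2 - 65) = 1/(-65 + 2*√2)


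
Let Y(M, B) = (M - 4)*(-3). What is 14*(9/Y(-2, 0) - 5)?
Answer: -63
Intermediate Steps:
Y(M, B) = 12 - 3*M (Y(M, B) = (-4 + M)*(-3) = 12 - 3*M)
14*(9/Y(-2, 0) - 5) = 14*(9/(12 - 3*(-2)) - 5) = 14*(9/(12 + 6) - 5) = 14*(9/18 - 5) = 14*(9*(1/18) - 5) = 14*(½ - 5) = 14*(-9/2) = -63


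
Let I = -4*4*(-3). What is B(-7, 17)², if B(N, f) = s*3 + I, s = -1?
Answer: 2025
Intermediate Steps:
I = 48 (I = -16*(-3) = 48)
B(N, f) = 45 (B(N, f) = -1*3 + 48 = -3 + 48 = 45)
B(-7, 17)² = 45² = 2025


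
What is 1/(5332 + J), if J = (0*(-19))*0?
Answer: 1/5332 ≈ 0.00018755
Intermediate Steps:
J = 0 (J = 0*0 = 0)
1/(5332 + J) = 1/(5332 + 0) = 1/5332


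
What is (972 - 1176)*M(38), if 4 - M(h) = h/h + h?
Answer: 7140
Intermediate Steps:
M(h) = 3 - h (M(h) = 4 - (h/h + h) = 4 - (1 + h) = 4 + (-1 - h) = 3 - h)
(972 - 1176)*M(38) = (972 - 1176)*(3 - 1*38) = -204*(3 - 38) = -204*(-35) = 7140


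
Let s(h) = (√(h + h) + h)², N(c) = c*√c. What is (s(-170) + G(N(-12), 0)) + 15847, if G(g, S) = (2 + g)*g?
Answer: 42679 - 680*I*√85 - 48*I*√3 ≈ 42679.0 - 6352.4*I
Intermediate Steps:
N(c) = c^(3/2)
G(g, S) = g*(2 + g)
s(h) = (h + √2*√h)² (s(h) = (√(2*h) + h)² = (√2*√h + h)² = (h + √2*√h)²)
(s(-170) + G(N(-12), 0)) + 15847 = ((-170 + √2*√(-170))² + (-12)^(3/2)*(2 + (-12)^(3/2))) + 15847 = ((-170 + √2*(I*√170))² + (-24*I*√3)*(2 - 24*I*√3)) + 15847 = ((-170 + 2*I*√85)² - 24*I*√3*(2 - 24*I*√3)) + 15847 = 15847 + (-170 + 2*I*√85)² - 24*I*√3*(2 - 24*I*√3)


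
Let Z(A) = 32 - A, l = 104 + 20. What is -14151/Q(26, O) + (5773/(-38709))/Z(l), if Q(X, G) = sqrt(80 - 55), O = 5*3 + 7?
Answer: -2191082981/774180 ≈ -2830.2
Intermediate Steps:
O = 22 (O = 15 + 7 = 22)
Q(X, G) = 5 (Q(X, G) = sqrt(25) = 5)
l = 124
-14151/Q(26, O) + (5773/(-38709))/Z(l) = -14151/5 + (5773/(-38709))/(32 - 1*124) = -14151*1/5 + (5773*(-1/38709))/(32 - 124) = -14151/5 - 251/1683/(-92) = -14151/5 - 251/1683*(-1/92) = -14151/5 + 251/154836 = -2191082981/774180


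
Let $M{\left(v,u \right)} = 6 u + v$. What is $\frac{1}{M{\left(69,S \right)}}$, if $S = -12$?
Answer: $- \frac{1}{3} \approx -0.33333$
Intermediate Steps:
$M{\left(v,u \right)} = v + 6 u$
$\frac{1}{M{\left(69,S \right)}} = \frac{1}{69 + 6 \left(-12\right)} = \frac{1}{69 - 72} = \frac{1}{-3} = - \frac{1}{3}$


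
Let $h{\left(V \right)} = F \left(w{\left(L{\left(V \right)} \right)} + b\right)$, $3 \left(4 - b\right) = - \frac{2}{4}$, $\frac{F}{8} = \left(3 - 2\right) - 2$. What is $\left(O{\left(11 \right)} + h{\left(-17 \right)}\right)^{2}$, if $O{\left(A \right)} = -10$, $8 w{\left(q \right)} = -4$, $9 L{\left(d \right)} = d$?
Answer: $\frac{13924}{9} \approx 1547.1$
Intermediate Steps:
$L{\left(d \right)} = \frac{d}{9}$
$F = -8$ ($F = 8 \left(\left(3 - 2\right) - 2\right) = 8 \left(1 - 2\right) = 8 \left(-1\right) = -8$)
$w{\left(q \right)} = - \frac{1}{2}$ ($w{\left(q \right)} = \frac{1}{8} \left(-4\right) = - \frac{1}{2}$)
$b = \frac{25}{6}$ ($b = 4 - \frac{\left(-2\right) \frac{1}{4}}{3} = 4 - - \frac{1}{6} = 4 + \frac{1}{6} = \frac{25}{6} \approx 4.1667$)
$h{\left(V \right)} = - \frac{88}{3}$ ($h{\left(V \right)} = - 8 \left(- \frac{1}{2} + \frac{25}{6}\right) = \left(-8\right) \frac{11}{3} = - \frac{88}{3}$)
$\left(O{\left(11 \right)} + h{\left(-17 \right)}\right)^{2} = \left(-10 - \frac{88}{3}\right)^{2} = \left(- \frac{118}{3}\right)^{2} = \frac{13924}{9}$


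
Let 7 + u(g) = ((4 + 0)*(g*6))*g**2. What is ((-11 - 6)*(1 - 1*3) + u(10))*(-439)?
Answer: -10547853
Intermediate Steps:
u(g) = -7 + 24*g**3 (u(g) = -7 + ((4 + 0)*(g*6))*g**2 = -7 + (4*(6*g))*g**2 = -7 + (24*g)*g**2 = -7 + 24*g**3)
((-11 - 6)*(1 - 1*3) + u(10))*(-439) = ((-11 - 6)*(1 - 1*3) + (-7 + 24*10**3))*(-439) = (-17*(1 - 3) + (-7 + 24*1000))*(-439) = (-17*(-2) + (-7 + 24000))*(-439) = (34 + 23993)*(-439) = 24027*(-439) = -10547853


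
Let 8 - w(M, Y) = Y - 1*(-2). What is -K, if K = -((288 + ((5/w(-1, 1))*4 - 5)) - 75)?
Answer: 212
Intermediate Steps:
w(M, Y) = 6 - Y (w(M, Y) = 8 - (Y - 1*(-2)) = 8 - (Y + 2) = 8 - (2 + Y) = 8 + (-2 - Y) = 6 - Y)
K = -212 (K = -((288 + ((5/(6 - 1*1))*4 - 5)) - 75) = -((288 + ((5/(6 - 1))*4 - 5)) - 75) = -((288 + ((5/5)*4 - 5)) - 75) = -((288 + ((5*(⅕))*4 - 5)) - 75) = -((288 + (1*4 - 5)) - 75) = -((288 + (4 - 5)) - 75) = -((288 - 1) - 75) = -(287 - 75) = -1*212 = -212)
-K = -1*(-212) = 212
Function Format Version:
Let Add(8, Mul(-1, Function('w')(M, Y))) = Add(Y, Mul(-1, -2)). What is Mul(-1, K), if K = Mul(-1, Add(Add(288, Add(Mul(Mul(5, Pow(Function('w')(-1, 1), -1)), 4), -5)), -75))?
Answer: 212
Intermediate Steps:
Function('w')(M, Y) = Add(6, Mul(-1, Y)) (Function('w')(M, Y) = Add(8, Mul(-1, Add(Y, Mul(-1, -2)))) = Add(8, Mul(-1, Add(Y, 2))) = Add(8, Mul(-1, Add(2, Y))) = Add(8, Add(-2, Mul(-1, Y))) = Add(6, Mul(-1, Y)))
K = -212 (K = Mul(-1, Add(Add(288, Add(Mul(Mul(5, Pow(Add(6, Mul(-1, 1)), -1)), 4), -5)), -75)) = Mul(-1, Add(Add(288, Add(Mul(Mul(5, Pow(Add(6, -1), -1)), 4), -5)), -75)) = Mul(-1, Add(Add(288, Add(Mul(Mul(5, Pow(5, -1)), 4), -5)), -75)) = Mul(-1, Add(Add(288, Add(Mul(Mul(5, Rational(1, 5)), 4), -5)), -75)) = Mul(-1, Add(Add(288, Add(Mul(1, 4), -5)), -75)) = Mul(-1, Add(Add(288, Add(4, -5)), -75)) = Mul(-1, Add(Add(288, -1), -75)) = Mul(-1, Add(287, -75)) = Mul(-1, 212) = -212)
Mul(-1, K) = Mul(-1, -212) = 212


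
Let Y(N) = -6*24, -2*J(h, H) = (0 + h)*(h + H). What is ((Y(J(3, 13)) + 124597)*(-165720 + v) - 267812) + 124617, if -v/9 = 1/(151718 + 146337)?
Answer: -6147233666099602/298055 ≈ -2.0625e+10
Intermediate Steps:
J(h, H) = -h*(H + h)/2 (J(h, H) = -(0 + h)*(h + H)/2 = -h*(H + h)/2)
v = -9/298055 (v = -9/(151718 + 146337) = -9/298055 ≈ -3.0196e-5)
Y(N) = -144
((Y(J(3, 13)) + 124597)*(-165720 + v) - 267812) + 124617 = ((-144 + 124597)*(-165720 - 9/298055) - 267812) + 124617 = (124453*(-49393674609/298055) - 267812) + 124617 = (-6147190986113877/298055 - 267812) + 124617 = -6147270808819537/298055 + 124617 = -6147233666099602/298055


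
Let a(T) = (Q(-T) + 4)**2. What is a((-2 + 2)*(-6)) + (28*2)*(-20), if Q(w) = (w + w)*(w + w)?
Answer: -1104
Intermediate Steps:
Q(w) = 4*w**2 (Q(w) = (2*w)*(2*w) = 4*w**2)
a(T) = (4 + 4*T**2)**2 (a(T) = (4*(-T)**2 + 4)**2 = (4*T**2 + 4)**2 = (4 + 4*T**2)**2)
a((-2 + 2)*(-6)) + (28*2)*(-20) = 16*(1 + ((-2 + 2)*(-6))**2)**2 + (28*2)*(-20) = 16*(1 + (0*(-6))**2)**2 + 56*(-20) = 16*(1 + 0**2)**2 - 1120 = 16*(1 + 0)**2 - 1120 = 16*1**2 - 1120 = 16*1 - 1120 = 16 - 1120 = -1104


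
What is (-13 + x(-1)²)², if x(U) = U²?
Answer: 144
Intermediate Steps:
(-13 + x(-1)²)² = (-13 + ((-1)²)²)² = (-13 + 1²)² = (-13 + 1)² = (-12)² = 144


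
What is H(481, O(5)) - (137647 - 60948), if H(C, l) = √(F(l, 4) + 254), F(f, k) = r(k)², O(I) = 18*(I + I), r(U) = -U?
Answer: -76699 + 3*√30 ≈ -76683.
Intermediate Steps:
O(I) = 36*I (O(I) = 18*(2*I) = 36*I)
F(f, k) = k² (F(f, k) = (-k)² = k²)
H(C, l) = 3*√30 (H(C, l) = √(4² + 254) = √(16 + 254) = √270 = 3*√30)
H(481, O(5)) - (137647 - 60948) = 3*√30 - (137647 - 60948) = 3*√30 - 1*76699 = 3*√30 - 76699 = -76699 + 3*√30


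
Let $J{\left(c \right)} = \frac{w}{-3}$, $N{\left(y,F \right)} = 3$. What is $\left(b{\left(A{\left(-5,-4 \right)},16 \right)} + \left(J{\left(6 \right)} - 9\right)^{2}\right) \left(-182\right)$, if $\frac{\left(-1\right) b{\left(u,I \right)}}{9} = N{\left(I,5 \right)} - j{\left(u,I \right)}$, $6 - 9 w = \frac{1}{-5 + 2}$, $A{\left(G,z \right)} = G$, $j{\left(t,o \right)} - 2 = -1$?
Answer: $- \frac{80335892}{6561} \approx -12244.0$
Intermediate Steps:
$j{\left(t,o \right)} = 1$ ($j{\left(t,o \right)} = 2 - 1 = 1$)
$w = \frac{19}{27}$ ($w = \frac{2}{3} - \frac{1}{9 \left(-5 + 2\right)} = \frac{2}{3} - \frac{1}{9 \left(-3\right)} = \frac{2}{3} - - \frac{1}{27} = \frac{2}{3} + \frac{1}{27} = \frac{19}{27} \approx 0.7037$)
$J{\left(c \right)} = - \frac{19}{81}$ ($J{\left(c \right)} = \frac{19}{27 \left(-3\right)} = \frac{19}{27} \left(- \frac{1}{3}\right) = - \frac{19}{81}$)
$b{\left(u,I \right)} = -18$ ($b{\left(u,I \right)} = - 9 \left(3 - 1\right) = \left(-9\right) 2 = -18$)
$\left(b{\left(A{\left(-5,-4 \right)},16 \right)} + \left(J{\left(6 \right)} - 9\right)^{2}\right) \left(-182\right) = \left(-18 + \left(- \frac{19}{81} - 9\right)^{2}\right) \left(-182\right) = \left(-18 + \left(- \frac{748}{81}\right)^{2}\right) \left(-182\right) = \left(-18 + \frac{559504}{6561}\right) \left(-182\right) = \frac{441406}{6561} \left(-182\right) = - \frac{80335892}{6561}$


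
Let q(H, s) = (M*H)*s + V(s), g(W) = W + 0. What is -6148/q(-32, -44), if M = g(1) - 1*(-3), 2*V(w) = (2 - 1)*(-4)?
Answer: -3074/2815 ≈ -1.0920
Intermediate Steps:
V(w) = -2 (V(w) = ((2 - 1)*(-4))/2 = (1*(-4))/2 = (1/2)*(-4) = -2)
g(W) = W
M = 4 (M = 1 - 1*(-3) = 1 + 3 = 4)
q(H, s) = -2 + 4*H*s (q(H, s) = (4*H)*s - 2 = 4*H*s - 2 = -2 + 4*H*s)
-6148/q(-32, -44) = -6148/(-2 + 4*(-32)*(-44)) = -6148/(-2 + 5632) = -6148/5630 = -6148*1/5630 = -3074/2815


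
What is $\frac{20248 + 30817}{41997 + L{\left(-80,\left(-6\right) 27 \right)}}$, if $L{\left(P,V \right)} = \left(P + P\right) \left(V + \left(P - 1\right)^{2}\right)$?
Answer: $- \frac{51065}{981843} \approx -0.052009$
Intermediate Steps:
$L{\left(P,V \right)} = 2 P \left(V + \left(-1 + P\right)^{2}\right)$
$\frac{20248 + 30817}{41997 + L{\left(-80,\left(-6\right) 27 \right)}} = \frac{20248 + 30817}{41997 + 2 \left(-80\right) \left(\left(-6\right) 27 + \left(-1 - 80\right)^{2}\right)} = \frac{51065}{41997 + 2 \left(-80\right) \left(-162 + \left(-81\right)^{2}\right)} = \frac{51065}{41997 + 2 \left(-80\right) \left(-162 + 6561\right)} = \frac{51065}{41997 + 2 \left(-80\right) 6399} = \frac{51065}{41997 - 1023840} = \frac{51065}{-981843} = 51065 \left(- \frac{1}{981843}\right) = - \frac{51065}{981843}$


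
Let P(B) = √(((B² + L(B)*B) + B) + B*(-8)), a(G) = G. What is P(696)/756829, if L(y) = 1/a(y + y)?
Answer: √1918178/1513658 ≈ 0.00091499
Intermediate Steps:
L(y) = 1/(2*y) (L(y) = 1/(y + y) = 1/(2*y))
P(B) = √(½ + B² - 7*B) (P(B) = √(((B² + (1/(2*B))*B) + B) + B*(-8)) = √(((B² + ½) + B) - 8*B) = √(((½ + B²) + B) - 8*B) = √((½ + B + B²) - 8*B) = √(½ + B² - 7*B))
P(696)/756829 = (√2*√(1 + 2*696*(-7 + 696))/2)/756829 = (√2*√(1 + 2*696*689)/2)*(1/756829) = (√2*√(1 + 959088)/2)*(1/756829) = (√2*√959089/2)*(1/756829) = (√1918178/2)*(1/756829) = √1918178/1513658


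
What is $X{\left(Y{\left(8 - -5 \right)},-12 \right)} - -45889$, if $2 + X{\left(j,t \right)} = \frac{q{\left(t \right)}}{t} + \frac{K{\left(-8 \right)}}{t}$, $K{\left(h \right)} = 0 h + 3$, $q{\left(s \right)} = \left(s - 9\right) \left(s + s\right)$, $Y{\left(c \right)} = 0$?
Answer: $\frac{183379}{4} \approx 45845.0$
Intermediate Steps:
$q{\left(s \right)} = 2 s \left(-9 + s\right)$ ($q{\left(s \right)} = \left(-9 + s\right) 2 s = 2 s \left(-9 + s\right)$)
$K{\left(h \right)} = 3$ ($K{\left(h \right)} = 0 + 3 = 3$)
$X{\left(j,t \right)} = -20 + 2 t + \frac{3}{t}$ ($X{\left(j,t \right)} = -2 + \left(\frac{2 t \left(-9 + t\right)}{t} + \frac{3}{t}\right) = -2 + \left(\left(-18 + 2 t\right) + \frac{3}{t}\right) = -2 + \left(-18 + 2 t + \frac{3}{t}\right) = -20 + 2 t + \frac{3}{t}$)
$X{\left(Y{\left(8 - -5 \right)},-12 \right)} - -45889 = \left(-20 + 2 \left(-12\right) + \frac{3}{-12}\right) - -45889 = \left(-20 - 24 + 3 \left(- \frac{1}{12}\right)\right) + 45889 = \left(-20 - 24 - \frac{1}{4}\right) + 45889 = - \frac{177}{4} + 45889 = \frac{183379}{4}$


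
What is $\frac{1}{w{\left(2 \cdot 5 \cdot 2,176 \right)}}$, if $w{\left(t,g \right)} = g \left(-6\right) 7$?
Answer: $- \frac{1}{7392} \approx -0.00013528$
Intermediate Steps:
$w{\left(t,g \right)} = - 42 g$ ($w{\left(t,g \right)} = - 6 g 7 = - 42 g$)
$\frac{1}{w{\left(2 \cdot 5 \cdot 2,176 \right)}} = \frac{1}{\left(-42\right) 176} = \frac{1}{-7392} = - \frac{1}{7392}$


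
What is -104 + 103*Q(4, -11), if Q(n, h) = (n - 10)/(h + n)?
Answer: -110/7 ≈ -15.714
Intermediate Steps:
Q(n, h) = (-10 + n)/(h + n)
-104 + 103*Q(4, -11) = -104 + 103*((-10 + 4)/(-11 + 4)) = -104 + 103*(-6/(-7)) = -104 + 103*(-1/7*(-6)) = -104 + 103*(6/7) = -104 + 618/7 = -110/7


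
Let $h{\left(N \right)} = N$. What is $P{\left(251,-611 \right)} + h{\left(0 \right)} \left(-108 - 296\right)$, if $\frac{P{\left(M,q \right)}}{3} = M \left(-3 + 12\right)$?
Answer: $6777$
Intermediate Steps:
$P{\left(M,q \right)} = 27 M$ ($P{\left(M,q \right)} = 3 M \left(-3 + 12\right) = 3 M 9 = 3 \cdot 9 M = 27 M$)
$P{\left(251,-611 \right)} + h{\left(0 \right)} \left(-108 - 296\right) = 27 \cdot 251 + 0 \left(-108 - 296\right) = 6777 + 0 \left(-404\right) = 6777 + 0 = 6777$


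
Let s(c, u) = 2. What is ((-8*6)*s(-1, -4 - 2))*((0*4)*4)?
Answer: 0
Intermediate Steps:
((-8*6)*s(-1, -4 - 2))*((0*4)*4) = (-8*6*2)*((0*4)*4) = (-48*2)*(0*4) = -96*0 = 0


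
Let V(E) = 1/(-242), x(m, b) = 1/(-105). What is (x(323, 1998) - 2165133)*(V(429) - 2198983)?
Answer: 20163219070576807/4235 ≈ 4.7611e+12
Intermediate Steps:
x(m, b) = -1/105
V(E) = -1/242
(x(323, 1998) - 2165133)*(V(429) - 2198983) = (-1/105 - 2165133)*(-1/242 - 2198983) = -227338966/105*(-532153887/242) = 20163219070576807/4235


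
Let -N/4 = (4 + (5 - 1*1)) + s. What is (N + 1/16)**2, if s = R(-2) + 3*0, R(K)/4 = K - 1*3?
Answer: 591361/256 ≈ 2310.0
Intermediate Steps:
R(K) = -12 + 4*K (R(K) = 4*(K - 1*3) = 4*(K - 3) = 4*(-3 + K) = -12 + 4*K)
s = -20 (s = (-12 + 4*(-2)) + 3*0 = (-12 - 8) + 0 = -20 + 0 = -20)
N = 48 (N = -4*((4 + (5 - 1*1)) - 20) = -4*((4 + (5 - 1)) - 20) = -4*((4 + 4) - 20) = -4*(8 - 20) = -4*(-12) = 48)
(N + 1/16)**2 = (48 + 1/16)**2 = (769/16)**2 = 591361/256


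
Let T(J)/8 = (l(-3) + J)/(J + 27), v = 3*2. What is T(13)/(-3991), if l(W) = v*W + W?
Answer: 8/19955 ≈ 0.00040090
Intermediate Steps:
v = 6
l(W) = 7*W (l(W) = 6*W + W = 7*W)
T(J) = 8*(-21 + J)/(27 + J) (T(J) = 8*((7*(-3) + J)/(J + 27)) = 8*((-21 + J)/(27 + J)) = 8*(-21 + J)/(27 + J))
T(13)/(-3991) = (8*(-21 + 13)/(27 + 13))/(-3991) = (8*(-8)/40)*(-1/3991) = (8*(1/40)*(-8))*(-1/3991) = -8/5*(-1/3991) = 8/19955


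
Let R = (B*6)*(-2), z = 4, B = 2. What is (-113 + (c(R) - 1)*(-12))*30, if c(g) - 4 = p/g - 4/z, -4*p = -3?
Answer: -16395/4 ≈ -4098.8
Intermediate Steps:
p = 3/4 (p = -1/4*(-3) = 3/4 ≈ 0.75000)
R = -24 (R = (2*6)*(-2) = 12*(-2) = -24)
c(g) = 3 + 3/(4*g) (c(g) = 4 + (3/(4*g) - 4/4) = 4 + (3/(4*g) - 4*1/4) = 4 + (3/(4*g) - 1) = 4 + (-1 + 3/(4*g)) = 3 + 3/(4*g))
(-113 + (c(R) - 1)*(-12))*30 = (-113 + ((3 + (3/4)/(-24)) - 1)*(-12))*30 = (-113 + ((3 + (3/4)*(-1/24)) - 1)*(-12))*30 = (-113 + ((3 - 1/32) - 1)*(-12))*30 = (-113 + (95/32 - 1)*(-12))*30 = (-113 + (63/32)*(-12))*30 = (-113 - 189/8)*30 = -1093/8*30 = -16395/4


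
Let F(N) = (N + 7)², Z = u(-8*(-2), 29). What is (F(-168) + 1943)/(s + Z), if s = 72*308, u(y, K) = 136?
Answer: 3483/2789 ≈ 1.2488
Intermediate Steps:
Z = 136
F(N) = (7 + N)²
s = 22176
(F(-168) + 1943)/(s + Z) = ((7 - 168)² + 1943)/(22176 + 136) = ((-161)² + 1943)/22312 = (25921 + 1943)*(1/22312) = 27864*(1/22312) = 3483/2789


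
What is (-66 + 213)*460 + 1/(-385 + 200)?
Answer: 12509699/185 ≈ 67620.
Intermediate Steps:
(-66 + 213)*460 + 1/(-385 + 200) = 147*460 + 1/(-185) = 67620 - 1/185 = 12509699/185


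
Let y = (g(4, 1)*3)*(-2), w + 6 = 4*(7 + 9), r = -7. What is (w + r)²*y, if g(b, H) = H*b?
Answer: -62424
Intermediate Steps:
w = 58 (w = -6 + 4*(7 + 9) = -6 + 4*16 = -6 + 64 = 58)
y = -24 (y = ((1*4)*3)*(-2) = (4*3)*(-2) = 12*(-2) = -24)
(w + r)²*y = (58 - 7)²*(-24) = 51²*(-24) = 2601*(-24) = -62424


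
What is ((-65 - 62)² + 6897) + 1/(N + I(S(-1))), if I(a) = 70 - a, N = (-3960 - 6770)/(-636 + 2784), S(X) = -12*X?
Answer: 1310802176/56927 ≈ 23026.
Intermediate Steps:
N = -5365/1074 (N = -10730/2148 = -10730*1/2148 = -5365/1074 ≈ -4.9953)
((-65 - 62)² + 6897) + 1/(N + I(S(-1))) = ((-65 - 62)² + 6897) + 1/(-5365/1074 + (70 - (-12)*(-1))) = ((-127)² + 6897) + 1/(-5365/1074 + (70 - 1*12)) = (16129 + 6897) + 1/(-5365/1074 + (70 - 12)) = 23026 + 1/(-5365/1074 + 58) = 23026 + 1/(56927/1074) = 23026 + 1074/56927 = 1310802176/56927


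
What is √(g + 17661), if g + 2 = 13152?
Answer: √30811 ≈ 175.53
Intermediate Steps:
g = 13150 (g = -2 + 13152 = 13150)
√(g + 17661) = √(13150 + 17661) = √30811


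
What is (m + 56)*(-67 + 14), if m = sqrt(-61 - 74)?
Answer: -2968 - 159*I*sqrt(15) ≈ -2968.0 - 615.8*I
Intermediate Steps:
m = 3*I*sqrt(15) (m = sqrt(-135) = 3*I*sqrt(15) ≈ 11.619*I)
(m + 56)*(-67 + 14) = (3*I*sqrt(15) + 56)*(-67 + 14) = (56 + 3*I*sqrt(15))*(-53) = -2968 - 159*I*sqrt(15)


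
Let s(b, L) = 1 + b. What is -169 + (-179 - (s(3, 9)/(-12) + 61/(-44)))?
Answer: -45709/132 ≈ -346.28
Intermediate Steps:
-169 + (-179 - (s(3, 9)/(-12) + 61/(-44))) = -169 + (-179 - ((1 + 3)/(-12) + 61/(-44))) = -169 + (-179 - (4*(-1/12) + 61*(-1/44))) = -169 + (-179 - (-1/3 - 61/44)) = -169 + (-179 - 1*(-227/132)) = -169 + (-179 + 227/132) = -169 - 23401/132 = -45709/132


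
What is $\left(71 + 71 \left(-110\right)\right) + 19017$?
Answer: $11278$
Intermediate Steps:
$\left(71 + 71 \left(-110\right)\right) + 19017 = \left(71 - 7810\right) + 19017 = -7739 + 19017 = 11278$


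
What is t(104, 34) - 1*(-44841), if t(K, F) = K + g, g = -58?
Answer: 44887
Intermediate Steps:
t(K, F) = -58 + K (t(K, F) = K - 58 = -58 + K)
t(104, 34) - 1*(-44841) = (-58 + 104) - 1*(-44841) = 46 + 44841 = 44887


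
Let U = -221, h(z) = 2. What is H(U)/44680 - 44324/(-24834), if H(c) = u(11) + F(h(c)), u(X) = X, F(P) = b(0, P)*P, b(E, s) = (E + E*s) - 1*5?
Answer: 990210577/554791560 ≈ 1.7848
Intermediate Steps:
b(E, s) = -5 + E + E*s (b(E, s) = (E + E*s) - 5 = -5 + E + E*s)
F(P) = -5*P (F(P) = (-5 + 0 + 0*P)*P = (-5 + 0 + 0)*P = -5*P)
H(c) = 1 (H(c) = 11 - 5*2 = 11 - 10 = 1)
H(U)/44680 - 44324/(-24834) = 1/44680 - 44324/(-24834) = 1*(1/44680) - 44324*(-1/24834) = 1/44680 + 22162/12417 = 990210577/554791560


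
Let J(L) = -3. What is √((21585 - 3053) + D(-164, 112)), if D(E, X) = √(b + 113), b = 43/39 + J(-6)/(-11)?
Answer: √(3410647812 + 429*√21049743)/429 ≈ 136.17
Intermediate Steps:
b = 590/429 (b = 43/39 - 3/(-11) = 43*(1/39) - 3*(-1/11) = 43/39 + 3/11 = 590/429 ≈ 1.3753)
D(E, X) = √21049743/429 (D(E, X) = √(590/429 + 113) = √(49067/429) = √21049743/429)
√((21585 - 3053) + D(-164, 112)) = √((21585 - 3053) + √21049743/429) = √(18532 + √21049743/429)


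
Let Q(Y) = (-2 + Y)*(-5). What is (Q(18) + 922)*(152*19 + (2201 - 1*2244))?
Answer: 2395490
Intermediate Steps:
Q(Y) = 10 - 5*Y
(Q(18) + 922)*(152*19 + (2201 - 1*2244)) = ((10 - 5*18) + 922)*(152*19 + (2201 - 1*2244)) = ((10 - 90) + 922)*(2888 + (2201 - 2244)) = (-80 + 922)*(2888 - 43) = 842*2845 = 2395490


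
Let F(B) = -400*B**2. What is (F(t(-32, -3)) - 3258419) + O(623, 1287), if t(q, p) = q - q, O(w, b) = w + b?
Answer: -3256509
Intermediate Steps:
O(w, b) = b + w
t(q, p) = 0
(F(t(-32, -3)) - 3258419) + O(623, 1287) = (-400*0**2 - 3258419) + (1287 + 623) = (-400*0 - 3258419) + 1910 = (0 - 3258419) + 1910 = -3258419 + 1910 = -3256509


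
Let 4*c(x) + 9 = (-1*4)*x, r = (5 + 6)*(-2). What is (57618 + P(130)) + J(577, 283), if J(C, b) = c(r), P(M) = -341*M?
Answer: 53231/4 ≈ 13308.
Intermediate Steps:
r = -22 (r = 11*(-2) = -22)
c(x) = -9/4 - x (c(x) = -9/4 + ((-1*4)*x)/4 = -9/4 + (-4*x)/4 = -9/4 - x)
J(C, b) = 79/4 (J(C, b) = -9/4 - 1*(-22) = -9/4 + 22 = 79/4)
(57618 + P(130)) + J(577, 283) = (57618 - 341*130) + 79/4 = (57618 - 44330) + 79/4 = 13288 + 79/4 = 53231/4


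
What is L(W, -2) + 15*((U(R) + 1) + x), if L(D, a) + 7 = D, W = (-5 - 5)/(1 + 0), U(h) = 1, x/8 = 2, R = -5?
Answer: 253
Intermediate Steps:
x = 16 (x = 8*2 = 16)
W = -10 (W = -10/1 = -10*1 = -10)
L(D, a) = -7 + D
L(W, -2) + 15*((U(R) + 1) + x) = (-7 - 10) + 15*((1 + 1) + 16) = -17 + 15*(2 + 16) = -17 + 15*18 = -17 + 270 = 253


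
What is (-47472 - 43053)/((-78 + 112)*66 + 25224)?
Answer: -30175/9156 ≈ -3.2957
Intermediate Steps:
(-47472 - 43053)/((-78 + 112)*66 + 25224) = -90525/(34*66 + 25224) = -90525/(2244 + 25224) = -90525/27468 = -90525*1/27468 = -30175/9156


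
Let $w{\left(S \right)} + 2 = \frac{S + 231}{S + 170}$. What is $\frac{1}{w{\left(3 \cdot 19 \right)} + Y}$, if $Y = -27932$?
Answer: $- \frac{227}{6340730} \approx -3.58 \cdot 10^{-5}$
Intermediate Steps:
$w{\left(S \right)} = -2 + \frac{231 + S}{170 + S}$ ($w{\left(S \right)} = -2 + \frac{S + 231}{S + 170} = -2 + \frac{231 + S}{170 + S}$)
$\frac{1}{w{\left(3 \cdot 19 \right)} + Y} = \frac{1}{\frac{-109 - 3 \cdot 19}{170 + 3 \cdot 19} - 27932} = \frac{1}{\frac{-109 - 57}{170 + 57} - 27932} = \frac{1}{\frac{-109 - 57}{227} - 27932} = \frac{1}{\frac{1}{227} \left(-166\right) - 27932} = \frac{1}{- \frac{166}{227} - 27932} = \frac{1}{- \frac{6340730}{227}} = - \frac{227}{6340730}$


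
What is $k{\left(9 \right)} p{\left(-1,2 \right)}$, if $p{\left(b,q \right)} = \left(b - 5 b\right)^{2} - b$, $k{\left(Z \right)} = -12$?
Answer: $-204$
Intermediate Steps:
$p{\left(b,q \right)} = - b + 16 b^{2}$ ($p{\left(b,q \right)} = \left(- 4 b\right)^{2} - b = 16 b^{2} - b = - b + 16 b^{2}$)
$k{\left(9 \right)} p{\left(-1,2 \right)} = - 12 \left(- (-1 + 16 \left(-1\right))\right) = - 12 \left(- (-1 - 16)\right) = - 12 \left(\left(-1\right) \left(-17\right)\right) = \left(-12\right) 17 = -204$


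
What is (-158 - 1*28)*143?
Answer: -26598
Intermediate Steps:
(-158 - 1*28)*143 = (-158 - 28)*143 = -186*143 = -26598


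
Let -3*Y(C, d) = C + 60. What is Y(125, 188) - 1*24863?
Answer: -74774/3 ≈ -24925.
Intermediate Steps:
Y(C, d) = -20 - C/3 (Y(C, d) = -(C + 60)/3 = -(60 + C)/3 = -20 - C/3)
Y(125, 188) - 1*24863 = (-20 - ⅓*125) - 1*24863 = (-20 - 125/3) - 24863 = -185/3 - 24863 = -74774/3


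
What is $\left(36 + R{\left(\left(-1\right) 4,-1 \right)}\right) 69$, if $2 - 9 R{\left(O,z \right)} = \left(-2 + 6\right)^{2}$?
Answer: $\frac{7130}{3} \approx 2376.7$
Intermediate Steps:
$R{\left(O,z \right)} = - \frac{14}{9}$ ($R{\left(O,z \right)} = \frac{2}{9} - \frac{\left(-2 + 6\right)^{2}}{9} = \frac{2}{9} - \frac{4^{2}}{9} = \frac{2}{9} - \frac{16}{9} = - \frac{14}{9}$)
$\left(36 + R{\left(\left(-1\right) 4,-1 \right)}\right) 69 = \left(36 - \frac{14}{9}\right) 69 = \frac{310}{9} \cdot 69 = \frac{7130}{3}$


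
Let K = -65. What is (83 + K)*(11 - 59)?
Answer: -864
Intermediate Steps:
(83 + K)*(11 - 59) = (83 - 65)*(11 - 59) = 18*(-48) = -864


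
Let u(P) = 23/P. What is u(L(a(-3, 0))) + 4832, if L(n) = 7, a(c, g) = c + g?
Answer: 33847/7 ≈ 4835.3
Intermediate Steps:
u(L(a(-3, 0))) + 4832 = 23/7 + 4832 = 33847/7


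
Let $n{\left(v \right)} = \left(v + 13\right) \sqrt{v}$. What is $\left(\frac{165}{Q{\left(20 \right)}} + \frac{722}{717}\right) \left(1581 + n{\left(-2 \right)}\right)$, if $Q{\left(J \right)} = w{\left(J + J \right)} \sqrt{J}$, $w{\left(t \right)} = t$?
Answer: $\frac{\left(1581 + 11 i \sqrt{2}\right) \left(57760 + 23661 \sqrt{5}\right)}{57360} \approx 3050.3 + 30.014 i$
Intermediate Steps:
$Q{\left(J \right)} = 2 J^{\frac{3}{2}}$ ($Q{\left(J \right)} = \left(J + J\right) \sqrt{J} = 2 J \sqrt{J} = 2 J^{\frac{3}{2}}$)
$n{\left(v \right)} = \sqrt{v} \left(13 + v\right)$ ($n{\left(v \right)} = \left(13 + v\right) \sqrt{v} = \sqrt{v} \left(13 + v\right)$)
$\left(\frac{165}{Q{\left(20 \right)}} + \frac{722}{717}\right) \left(1581 + n{\left(-2 \right)}\right) = \left(\frac{165}{2 \cdot 20^{\frac{3}{2}}} + \frac{722}{717}\right) \left(1581 + \sqrt{-2} \left(13 - 2\right)\right) = \left(\frac{165}{2 \cdot 40 \sqrt{5}} + 722 \cdot \frac{1}{717}\right) \left(1581 + i \sqrt{2} \cdot 11\right) = \left(\frac{165}{80 \sqrt{5}} + \frac{722}{717}\right) \left(1581 + 11 i \sqrt{2}\right) = \left(165 \frac{\sqrt{5}}{400} + \frac{722}{717}\right) \left(1581 + 11 i \sqrt{2}\right) = \left(\frac{33 \sqrt{5}}{80} + \frac{722}{717}\right) \left(1581 + 11 i \sqrt{2}\right) = \left(\frac{722}{717} + \frac{33 \sqrt{5}}{80}\right) \left(1581 + 11 i \sqrt{2}\right) = \left(1581 + 11 i \sqrt{2}\right) \left(\frac{722}{717} + \frac{33 \sqrt{5}}{80}\right)$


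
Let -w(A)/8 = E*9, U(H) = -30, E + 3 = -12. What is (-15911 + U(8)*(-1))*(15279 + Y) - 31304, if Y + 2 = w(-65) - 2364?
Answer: -222254137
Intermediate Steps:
E = -15 (E = -3 - 12 = -15)
w(A) = 1080 (w(A) = -(-120)*9 = -8*(-135) = 1080)
Y = -1286 (Y = -2 + (1080 - 2364) = -2 - 1284 = -1286)
(-15911 + U(8)*(-1))*(15279 + Y) - 31304 = (-15911 - 30*(-1))*(15279 - 1286) - 31304 = (-15911 + 30)*13993 - 31304 = -15881*13993 - 31304 = -222222833 - 31304 = -222254137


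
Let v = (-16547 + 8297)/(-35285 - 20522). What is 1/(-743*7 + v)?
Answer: -55807/290243957 ≈ -0.00019228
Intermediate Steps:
v = 8250/55807 (v = -8250/(-55807) = -8250*(-1/55807) = 8250/55807 ≈ 0.14783)
1/(-743*7 + v) = 1/(-743*7 + 8250/55807) = 1/(-5201 + 8250/55807) = 1/(-290243957/55807) = -55807/290243957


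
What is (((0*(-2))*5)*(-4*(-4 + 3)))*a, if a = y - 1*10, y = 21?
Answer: 0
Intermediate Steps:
a = 11 (a = 21 - 1*10 = 21 - 10 = 11)
(((0*(-2))*5)*(-4*(-4 + 3)))*a = (((0*(-2))*5)*(-4*(-4 + 3)))*11 = ((0*5)*(-4*(-1)))*11 = (0*4)*11 = 0*11 = 0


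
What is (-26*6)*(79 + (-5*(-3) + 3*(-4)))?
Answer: -12792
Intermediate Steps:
(-26*6)*(79 + (-5*(-3) + 3*(-4))) = -156*(79 + (15 - 12)) = -156*(79 + 3) = -156*82 = -12792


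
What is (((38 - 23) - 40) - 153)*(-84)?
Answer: 14952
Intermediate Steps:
(((38 - 23) - 40) - 153)*(-84) = ((15 - 40) - 153)*(-84) = (-25 - 153)*(-84) = -178*(-84) = 14952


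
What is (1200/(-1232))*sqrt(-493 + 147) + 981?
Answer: 981 - 75*I*sqrt(346)/77 ≈ 981.0 - 18.118*I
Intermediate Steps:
(1200/(-1232))*sqrt(-493 + 147) + 981 = (1200*(-1/1232))*sqrt(-346) + 981 = -75*I*sqrt(346)/77 + 981 = 981 - 75*I*sqrt(346)/77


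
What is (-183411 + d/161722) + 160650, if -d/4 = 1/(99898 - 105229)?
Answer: -9811584065149/431069991 ≈ -22761.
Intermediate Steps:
d = 4/5331 (d = -4/(99898 - 105229) = -4/(-5331) = -4*(-1/5331) = 4/5331 ≈ 0.00075033)
(-183411 + d/161722) + 160650 = (-183411 + (4/5331)/161722) + 160650 = (-183411 + (4/5331)*(1/161722)) + 160650 = (-183411 + 2/431069991) + 160650 = -79062978119299/431069991 + 160650 = -9811584065149/431069991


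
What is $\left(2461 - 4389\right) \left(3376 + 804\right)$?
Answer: $-8059040$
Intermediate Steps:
$\left(2461 - 4389\right) \left(3376 + 804\right) = \left(-1928\right) 4180 = -8059040$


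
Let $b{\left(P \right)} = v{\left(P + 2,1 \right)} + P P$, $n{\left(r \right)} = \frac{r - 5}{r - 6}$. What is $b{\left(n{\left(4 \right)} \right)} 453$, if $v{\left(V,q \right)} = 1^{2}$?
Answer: $\frac{2265}{4} \approx 566.25$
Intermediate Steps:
$v{\left(V,q \right)} = 1$
$n{\left(r \right)} = \frac{-5 + r}{-6 + r}$
$b{\left(P \right)} = 1 + P^{2}$ ($b{\left(P \right)} = 1 + P P = 1 + P^{2}$)
$b{\left(n{\left(4 \right)} \right)} 453 = \left(1 + \left(\frac{-5 + 4}{-6 + 4}\right)^{2}\right) 453 = \left(1 + \left(\frac{1}{-2} \left(-1\right)\right)^{2}\right) 453 = \left(1 + \left(\left(- \frac{1}{2}\right) \left(-1\right)\right)^{2}\right) 453 = \left(1 + \left(\frac{1}{2}\right)^{2}\right) 453 = \left(1 + \frac{1}{4}\right) 453 = \frac{5}{4} \cdot 453 = \frac{2265}{4}$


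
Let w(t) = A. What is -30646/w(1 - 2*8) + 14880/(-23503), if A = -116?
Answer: 359273429/1363174 ≈ 263.56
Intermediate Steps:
w(t) = -116
-30646/w(1 - 2*8) + 14880/(-23503) = -30646/(-116) + 14880/(-23503) = -30646*(-1/116) + 14880*(-1/23503) = 15323/58 - 14880/23503 = 359273429/1363174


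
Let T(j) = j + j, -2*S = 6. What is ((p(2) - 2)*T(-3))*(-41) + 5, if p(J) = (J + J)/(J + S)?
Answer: -1471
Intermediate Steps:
S = -3 (S = -½*6 = -3)
p(J) = 2*J/(-3 + J) (p(J) = (J + J)/(J - 3) = (2*J)/(-3 + J) = 2*J/(-3 + J))
T(j) = 2*j
((p(2) - 2)*T(-3))*(-41) + 5 = ((2*2/(-3 + 2) - 2)*(2*(-3)))*(-41) + 5 = ((2*2/(-1) - 2)*(-6))*(-41) + 5 = ((2*2*(-1) - 2)*(-6))*(-41) + 5 = ((-4 - 2)*(-6))*(-41) + 5 = -6*(-6)*(-41) + 5 = 36*(-41) + 5 = -1476 + 5 = -1471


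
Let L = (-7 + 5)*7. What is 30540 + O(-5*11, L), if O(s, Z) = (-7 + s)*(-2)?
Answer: 30664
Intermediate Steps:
L = -14 (L = -2*7 = -14)
O(s, Z) = 14 - 2*s
30540 + O(-5*11, L) = 30540 + (14 - (-10)*11) = 30540 + (14 - 2*(-55)) = 30540 + (14 + 110) = 30540 + 124 = 30664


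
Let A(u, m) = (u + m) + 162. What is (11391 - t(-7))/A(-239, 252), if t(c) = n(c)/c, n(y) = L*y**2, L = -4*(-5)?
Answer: 11531/175 ≈ 65.891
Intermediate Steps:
L = 20
n(y) = 20*y**2
A(u, m) = 162 + m + u (A(u, m) = (m + u) + 162 = 162 + m + u)
t(c) = 20*c (t(c) = (20*c**2)/c = 20*c)
(11391 - t(-7))/A(-239, 252) = (11391 - 20*(-7))/(162 + 252 - 239) = (11391 - 1*(-140))/175 = (11391 + 140)*(1/175) = 11531*(1/175) = 11531/175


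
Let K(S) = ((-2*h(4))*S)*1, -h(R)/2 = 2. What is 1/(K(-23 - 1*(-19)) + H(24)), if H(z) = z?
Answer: -⅛ ≈ -0.12500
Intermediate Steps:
h(R) = -4 (h(R) = -2*2 = -4)
K(S) = 8*S (K(S) = ((-2*(-4))*S)*1 = (8*S)*1 = 8*S)
1/(K(-23 - 1*(-19)) + H(24)) = 1/(8*(-23 - 1*(-19)) + 24) = 1/(8*(-23 + 19) + 24) = 1/(8*(-4) + 24) = 1/(-32 + 24) = 1/(-8) = -⅛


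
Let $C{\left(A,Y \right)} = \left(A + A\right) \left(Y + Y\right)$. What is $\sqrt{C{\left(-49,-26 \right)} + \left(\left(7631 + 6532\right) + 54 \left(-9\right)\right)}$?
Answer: $\sqrt{18773} \approx 137.01$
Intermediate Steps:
$C{\left(A,Y \right)} = 4 A Y$ ($C{\left(A,Y \right)} = 2 A 2 Y = 4 A Y$)
$\sqrt{C{\left(-49,-26 \right)} + \left(\left(7631 + 6532\right) + 54 \left(-9\right)\right)} = \sqrt{4 \left(-49\right) \left(-26\right) + \left(\left(7631 + 6532\right) + 54 \left(-9\right)\right)} = \sqrt{5096 + \left(14163 - 486\right)} = \sqrt{5096 + 13677} = \sqrt{18773}$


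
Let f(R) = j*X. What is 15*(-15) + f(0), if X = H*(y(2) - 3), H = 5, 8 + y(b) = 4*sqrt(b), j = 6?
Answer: -555 + 120*sqrt(2) ≈ -385.29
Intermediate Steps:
y(b) = -8 + 4*sqrt(b)
X = -55 + 20*sqrt(2) (X = 5*((-8 + 4*sqrt(2)) - 3) = 5*(-11 + 4*sqrt(2)) = -55 + 20*sqrt(2) ≈ -26.716)
f(R) = -330 + 120*sqrt(2) (f(R) = 6*(-55 + 20*sqrt(2)) = -330 + 120*sqrt(2))
15*(-15) + f(0) = 15*(-15) + (-330 + 120*sqrt(2)) = -225 + (-330 + 120*sqrt(2)) = -555 + 120*sqrt(2)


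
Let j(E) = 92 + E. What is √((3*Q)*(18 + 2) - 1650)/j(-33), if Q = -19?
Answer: 3*I*√310/59 ≈ 0.89526*I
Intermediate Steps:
√((3*Q)*(18 + 2) - 1650)/j(-33) = √((3*(-19))*(18 + 2) - 1650)/(92 - 33) = √(-57*20 - 1650)/59 = √(-1140 - 1650)*(1/59) = √(-2790)*(1/59) = (3*I*√310)*(1/59) = 3*I*√310/59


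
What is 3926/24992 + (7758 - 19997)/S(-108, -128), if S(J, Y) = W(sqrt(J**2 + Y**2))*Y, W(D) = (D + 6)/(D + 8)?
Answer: 4188786757/43754744 + 12239*sqrt(1753)/448192 ≈ 96.877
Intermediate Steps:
W(D) = (6 + D)/(8 + D)
S(J, Y) = Y*(6 + sqrt(J**2 + Y**2))/(8 + sqrt(J**2 + Y**2)) (S(J, Y) = ((6 + sqrt(J**2 + Y**2))/(8 + sqrt(J**2 + Y**2)))*Y = Y*(6 + sqrt(J**2 + Y**2))/(8 + sqrt(J**2 + Y**2)))
3926/24992 + (7758 - 19997)/S(-108, -128) = 3926/24992 + (7758 - 19997)/((-128*(6 + sqrt((-108)**2 + (-128)**2))/(8 + sqrt((-108)**2 + (-128)**2)))) = 3926*(1/24992) - 12239*(-(8 + sqrt(11664 + 16384))/(128*(6 + sqrt(11664 + 16384)))) = 1963/12496 - 12239*(-(8 + sqrt(28048))/(128*(6 + sqrt(28048)))) = 1963/12496 - 12239*(-(8 + 4*sqrt(1753))/(128*(6 + 4*sqrt(1753)))) = 1963/12496 - (-12239)*(8 + 4*sqrt(1753))/(128*(6 + 4*sqrt(1753))) = 1963/12496 + 12239*(8 + 4*sqrt(1753))/(128*(6 + 4*sqrt(1753)))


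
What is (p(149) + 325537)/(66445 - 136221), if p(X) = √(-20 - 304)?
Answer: -325537/69776 - 9*I/34888 ≈ -4.6655 - 0.00025797*I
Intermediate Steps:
p(X) = 18*I (p(X) = √(-324) = 18*I)
(p(149) + 325537)/(66445 - 136221) = (18*I + 325537)/(66445 - 136221) = (325537 + 18*I)/(-69776) = (325537 + 18*I)*(-1/69776) = -325537/69776 - 9*I/34888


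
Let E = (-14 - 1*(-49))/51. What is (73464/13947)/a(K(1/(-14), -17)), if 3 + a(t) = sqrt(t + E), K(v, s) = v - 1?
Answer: -52453296/31152949 - 122440*I*sqrt(7854)/31152949 ≈ -1.6837 - 0.34831*I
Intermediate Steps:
K(v, s) = -1 + v
E = 35/51 (E = (-14 + 49)*(1/51) = 35*(1/51) = 35/51 ≈ 0.68627)
a(t) = -3 + sqrt(35/51 + t) (a(t) = -3 + sqrt(t + 35/51) = -3 + sqrt(35/51 + t))
(73464/13947)/a(K(1/(-14), -17)) = (73464/13947)/(-3 + sqrt(1785 + 2601*(-1 + 1/(-14)))/51) = (73464*(1/13947))/(-3 + sqrt(1785 + 2601*(-1 - 1/14))/51) = 24488/(4649*(-3 + sqrt(1785 + 2601*(-15/14))/51)) = 24488/(4649*(-3 + sqrt(1785 - 39015/14)/51)) = 24488/(4649*(-3 + sqrt(-14025/14)/51)) = 24488/(4649*(-3 + (5*I*sqrt(7854)/14)/51)) = 24488/(4649*(-3 + 5*I*sqrt(7854)/714))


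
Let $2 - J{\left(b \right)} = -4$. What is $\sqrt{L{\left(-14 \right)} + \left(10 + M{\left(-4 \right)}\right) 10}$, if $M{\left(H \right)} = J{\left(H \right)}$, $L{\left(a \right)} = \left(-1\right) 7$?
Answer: $3 \sqrt{17} \approx 12.369$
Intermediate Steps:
$J{\left(b \right)} = 6$ ($J{\left(b \right)} = 2 - -4 = 2 + 4 = 6$)
$L{\left(a \right)} = -7$
$M{\left(H \right)} = 6$
$\sqrt{L{\left(-14 \right)} + \left(10 + M{\left(-4 \right)}\right) 10} = \sqrt{-7 + \left(10 + 6\right) 10} = \sqrt{-7 + 16 \cdot 10} = \sqrt{-7 + 160} = \sqrt{153} = 3 \sqrt{17}$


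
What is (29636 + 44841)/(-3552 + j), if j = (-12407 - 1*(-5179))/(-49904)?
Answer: -929175052/44312945 ≈ -20.968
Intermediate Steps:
j = 1807/12476 (j = (-12407 + 5179)*(-1/49904) = -7228*(-1/49904) = 1807/12476 ≈ 0.14484)
(29636 + 44841)/(-3552 + j) = (29636 + 44841)/(-3552 + 1807/12476) = 74477/(-44312945/12476) = 74477*(-12476/44312945) = -929175052/44312945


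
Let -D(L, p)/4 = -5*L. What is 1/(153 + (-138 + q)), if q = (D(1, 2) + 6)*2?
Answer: 1/67 ≈ 0.014925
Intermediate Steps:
D(L, p) = 20*L (D(L, p) = -(-20)*L = 20*L)
q = 52 (q = (20*1 + 6)*2 = (20 + 6)*2 = 26*2 = 52)
1/(153 + (-138 + q)) = 1/(153 + (-138 + 52)) = 1/(153 - 86) = 1/67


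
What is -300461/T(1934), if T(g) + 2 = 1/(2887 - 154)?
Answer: 821159913/5465 ≈ 1.5026e+5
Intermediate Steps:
T(g) = -5465/2733 (T(g) = -2 + 1/(2887 - 154) = -2 + 1/2733 = -5465/2733)
-300461/T(1934) = -300461/(-5465/2733) = -300461*(-2733/5465) = 821159913/5465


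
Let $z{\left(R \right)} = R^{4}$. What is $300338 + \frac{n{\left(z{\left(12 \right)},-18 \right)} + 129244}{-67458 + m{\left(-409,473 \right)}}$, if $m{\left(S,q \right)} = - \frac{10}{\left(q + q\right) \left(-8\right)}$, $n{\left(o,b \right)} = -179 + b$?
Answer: $\frac{76664110026798}{255261067} \approx 3.0034 \cdot 10^{5}$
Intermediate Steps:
$m{\left(S,q \right)} = \frac{5}{8 q}$ ($m{\left(S,q \right)} = - \frac{10}{2 q \left(-8\right)} = - \frac{10}{\left(-16\right) q} = - 10 \left(- \frac{1}{16 q}\right) = \frac{5}{8 q}$)
$300338 + \frac{n{\left(z{\left(12 \right)},-18 \right)} + 129244}{-67458 + m{\left(-409,473 \right)}} = 300338 + \frac{\left(-179 - 18\right) + 129244}{-67458 + \frac{5}{8 \cdot 473}} = 300338 + \frac{-197 + 129244}{-67458 + \frac{5}{8} \cdot \frac{1}{473}} = 300338 + \frac{129047}{-67458 + \frac{5}{3784}} = 300338 + \frac{129047}{- \frac{255261067}{3784}} = 300338 + 129047 \left(- \frac{3784}{255261067}\right) = 300338 - \frac{488313848}{255261067} = \frac{76664110026798}{255261067}$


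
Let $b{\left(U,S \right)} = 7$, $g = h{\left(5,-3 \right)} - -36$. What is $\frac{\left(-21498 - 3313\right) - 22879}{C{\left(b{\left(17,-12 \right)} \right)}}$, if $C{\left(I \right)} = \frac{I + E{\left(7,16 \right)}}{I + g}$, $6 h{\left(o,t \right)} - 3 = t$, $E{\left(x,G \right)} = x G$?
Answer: $- \frac{2050670}{119} \approx -17233.0$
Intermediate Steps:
$E{\left(x,G \right)} = G x$
$h{\left(o,t \right)} = \frac{1}{2} + \frac{t}{6}$
$g = 36$ ($g = \left(\frac{1}{2} + \frac{1}{6} \left(-3\right)\right) - -36 = \left(\frac{1}{2} - \frac{1}{2}\right) + 36 = 0 + 36 = 36$)
$C{\left(I \right)} = \frac{112 + I}{36 + I}$ ($C{\left(I \right)} = \frac{I + 16 \cdot 7}{I + 36} = \frac{I + 112}{36 + I} = \frac{112 + I}{36 + I}$)
$\frac{\left(-21498 - 3313\right) - 22879}{C{\left(b{\left(17,-12 \right)} \right)}} = \frac{\left(-21498 - 3313\right) - 22879}{\frac{1}{36 + 7} \left(112 + 7\right)} = \frac{-24811 - 22879}{\frac{1}{43} \cdot 119} = - \frac{47690}{\frac{1}{43} \cdot 119} = - \frac{47690}{\frac{119}{43}} = \left(-47690\right) \frac{43}{119} = - \frac{2050670}{119}$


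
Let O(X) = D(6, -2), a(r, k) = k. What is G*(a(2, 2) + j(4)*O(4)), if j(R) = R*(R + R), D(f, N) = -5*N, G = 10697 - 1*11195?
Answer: -160356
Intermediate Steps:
G = -498 (G = 10697 - 11195 = -498)
O(X) = 10 (O(X) = -5*(-2) = 10)
j(R) = 2*R**2 (j(R) = R*(2*R) = 2*R**2)
G*(a(2, 2) + j(4)*O(4)) = -498*(2 + (2*4**2)*10) = -498*(2 + (2*16)*10) = -498*(2 + 32*10) = -498*(2 + 320) = -498*322 = -160356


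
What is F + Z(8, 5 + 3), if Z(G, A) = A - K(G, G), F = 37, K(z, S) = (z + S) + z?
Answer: 21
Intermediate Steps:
K(z, S) = S + 2*z (K(z, S) = (S + z) + z = S + 2*z)
Z(G, A) = A - 3*G (Z(G, A) = A - (G + 2*G) = A - 3*G)
F + Z(8, 5 + 3) = 37 + ((5 + 3) - 3*8) = 37 + (8 - 24) = 37 - 16 = 21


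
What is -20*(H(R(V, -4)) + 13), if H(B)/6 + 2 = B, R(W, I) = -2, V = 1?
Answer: 220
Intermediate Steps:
H(B) = -12 + 6*B
-20*(H(R(V, -4)) + 13) = -20*((-12 + 6*(-2)) + 13) = -20*((-12 - 12) + 13) = -20*(-24 + 13) = -20*(-11) = 220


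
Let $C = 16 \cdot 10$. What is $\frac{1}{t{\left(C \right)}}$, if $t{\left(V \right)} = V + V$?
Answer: $\frac{1}{320} \approx 0.003125$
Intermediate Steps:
$C = 160$
$t{\left(V \right)} = 2 V$
$\frac{1}{t{\left(C \right)}} = \frac{1}{2 \cdot 160} = \frac{1}{320}$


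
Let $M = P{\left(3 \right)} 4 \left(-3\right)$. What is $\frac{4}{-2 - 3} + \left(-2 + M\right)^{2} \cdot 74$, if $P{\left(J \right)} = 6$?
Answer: $\frac{2026116}{5} \approx 4.0522 \cdot 10^{5}$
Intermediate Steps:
$M = -72$ ($M = 6 \cdot 4 \left(-3\right) = 6 \left(-12\right) = -72$)
$\frac{4}{-2 - 3} + \left(-2 + M\right)^{2} \cdot 74 = \frac{4}{-2 - 3} + \left(-2 - 72\right)^{2} \cdot 74 = \frac{4}{-5} + \left(-74\right)^{2} \cdot 74 = 4 \left(- \frac{1}{5}\right) + 5476 \cdot 74 = - \frac{4}{5} + 405224 = \frac{2026116}{5}$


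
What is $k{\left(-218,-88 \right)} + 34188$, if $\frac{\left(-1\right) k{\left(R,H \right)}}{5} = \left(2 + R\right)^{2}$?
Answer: $-199092$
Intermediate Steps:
$k{\left(R,H \right)} = - 5 \left(2 + R\right)^{2}$
$k{\left(-218,-88 \right)} + 34188 = - 5 \left(2 - 218\right)^{2} + 34188 = - 5 \left(-216\right)^{2} + 34188 = \left(-5\right) 46656 + 34188 = -233280 + 34188 = -199092$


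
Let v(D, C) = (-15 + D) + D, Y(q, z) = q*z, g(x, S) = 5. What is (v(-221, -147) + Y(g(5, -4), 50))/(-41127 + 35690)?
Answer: 207/5437 ≈ 0.038072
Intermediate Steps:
v(D, C) = -15 + 2*D
(v(-221, -147) + Y(g(5, -4), 50))/(-41127 + 35690) = ((-15 + 2*(-221)) + 5*50)/(-41127 + 35690) = ((-15 - 442) + 250)/(-5437) = (-457 + 250)*(-1/5437) = -207*(-1/5437) = 207/5437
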